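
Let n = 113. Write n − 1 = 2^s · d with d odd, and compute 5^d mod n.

113 − 1 = 112 = 2^4 · 7, so d = 7.
5^1 ≡ 5 (mod 113)
5^2 ≡ 5^2 = 25 ≡ 25 (mod 113)
5^4 ≡ 25^2 = 625 ≡ 60 (mod 113)
7 = 4 + 2 + 1 in binary powers of 2.
So 5^7 ≡ 60 · 25 · 5 ≡ 42 (mod 113).
Squaring chain: 42 → 69 → 15 → 112; reaches −1, so base 5 does not prove 113 composite.

42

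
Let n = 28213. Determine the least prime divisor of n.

28213 is odd.
Digit sum 16, not divisible by 3.
Ends in 3: not divisible by 5.
7: 28213 = 7·4030 + 3
11: 28213 = 11·2564 + 9
13: 28213 = 13·2170 + 3
17: 28213 = 17·1659 + 10
19: 28213 = 19·1484 + 17
23: 28213 = 23·1226 + 15
29: 28213 = 29·972 + 25
31: 28213 = 31·910 + 3
37: 28213 = 37·762 + 19
41: 28213 = 41·688 + 5
43: 28213 = 43·656 + 5
47: 28213 = 47·600 + 13
53: 28213 = 53·532 + 17
59: 28213 = 59·478 + 11
61: 28213 = 61·462 + 31
67: 28213 = 67·421 + 6
71: 28213 = 71·397 + 26
73: 28213 = 73·386 + 35
79: 28213 = 79·357 + 10
83: 28213 = 83·339 + 76
89: 28213 = 89·317

89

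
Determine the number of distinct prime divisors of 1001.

1001 = 7 · 143
143 = 11 · 13
1001 = 7 · 11 · 13, which has 3 distinct prime factors.

3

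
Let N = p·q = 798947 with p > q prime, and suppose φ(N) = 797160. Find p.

φ(n) = (p−1)(q−1) = n − (p+q) + 1, so p + q = 798947 − 797160 + 1 = 1788.
p and q are the roots of t² − 1788t + 798947 = 0.
Discriminant: 1788² − 4·798947 = 3196944 − 3195788 = 1156; √1156 = 34.
q = (1788 − 34)/2 = 877, p = (1788 + 34)/2 = 911.
Check: 877 · 911 = 798947.

911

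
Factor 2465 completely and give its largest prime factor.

2465 = 5 · 493
493 = 17 · 29
29 is prime.
So 2465 = 5 · 17 · 29; the largest prime factor is 29.

29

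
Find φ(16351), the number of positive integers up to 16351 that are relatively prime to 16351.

16072

Factor: 16351 = 83 · 197.
φ(16351) = (83−1) · (197−1) = 82 · 196 = 16072.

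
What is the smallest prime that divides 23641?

23641 is odd.
Digit sum 16, not divisible by 3.
Ends in 1: not divisible by 5.
7: 23641 = 7·3377 + 2
11: 23641 = 11·2149 + 2
13: 23641 = 13·1818 + 7
17: 23641 = 17·1390 + 11
19: 23641 = 19·1244 + 5
23: 23641 = 23·1027 + 20
29: 23641 = 29·815 + 6
31: 23641 = 31·762 + 19
37: 23641 = 37·638 + 35
41: 23641 = 41·576 + 25
43: 23641 = 43·549 + 34
47: 23641 = 47·503

47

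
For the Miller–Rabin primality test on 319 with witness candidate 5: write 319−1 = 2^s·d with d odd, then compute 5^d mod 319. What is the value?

196

319 − 1 = 318 = 2^1 · 159, so d = 159.
5^1 ≡ 5 (mod 319)
5^2 ≡ 5^2 = 25 ≡ 25 (mod 319)
5^4 ≡ 25^2 = 625 ≡ 306 (mod 319)
5^8 ≡ 306^2 = 93636 ≡ 169 (mod 319)
5^16 ≡ 169^2 = 28561 ≡ 170 (mod 319)
5^32 ≡ 170^2 = 28900 ≡ 190 (mod 319)
5^64 ≡ 190^2 = 36100 ≡ 53 (mod 319)
5^128 ≡ 53^2 = 2809 ≡ 257 (mod 319)
159 = 128 + 16 + 8 + 4 + 2 + 1 in binary powers of 2.
So 5^159 ≡ 257 · 170 · 169 · 306 · 25 · 5 ≡ 196 (mod 319).
Squaring chain: 196; never reaches −1, so base 5 is a Miller–Rabin witness that 319 is composite.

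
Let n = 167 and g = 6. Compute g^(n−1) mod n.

1

6^1 ≡ 6 (mod 167)
6^2 ≡ 6^2 = 36 ≡ 36 (mod 167)
6^4 ≡ 36^2 = 1296 ≡ 127 (mod 167)
6^8 ≡ 127^2 = 16129 ≡ 97 (mod 167)
6^16 ≡ 97^2 = 9409 ≡ 57 (mod 167)
6^32 ≡ 57^2 = 3249 ≡ 76 (mod 167)
6^64 ≡ 76^2 = 5776 ≡ 98 (mod 167)
6^128 ≡ 98^2 = 9604 ≡ 85 (mod 167)
166 = 128 + 32 + 4 + 2 in binary powers of 2.
So 6^166 ≡ 85 · 76 · 127 · 36 ≡ 1 (mod 167).
Since the result is 1, base 6 gives no evidence that 167 is composite.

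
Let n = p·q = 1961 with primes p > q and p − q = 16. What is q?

37

Since p = q + 16, we have 1961 = q(q + 16), so q² + 16q − 1961 = 0.
Discriminant: 16² + 4·1961 = 256 + 7844 = 8100; √8100 = 90.
q = (−16 + 90)/2 = 37, and p = q + 16 = 53.
Check: 37 · 53 = 1961.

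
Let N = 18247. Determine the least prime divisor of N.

18247 is odd.
Digit sum 22, not divisible by 3.
Ends in 7: not divisible by 5.
7: 18247 = 7·2606 + 5
11: 18247 = 11·1658 + 9
13: 18247 = 13·1403 + 8
17: 18247 = 17·1073 + 6
19: 18247 = 19·960 + 7
23: 18247 = 23·793 + 8
29: 18247 = 29·629 + 6
31: 18247 = 31·588 + 19
37: 18247 = 37·493 + 6
41: 18247 = 41·445 + 2
43: 18247 = 43·424 + 15
47: 18247 = 47·388 + 11
53: 18247 = 53·344 + 15
59: 18247 = 59·309 + 16
61: 18247 = 61·299 + 8
67: 18247 = 67·272 + 23
71: 18247 = 71·257

71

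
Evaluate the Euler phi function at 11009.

10800

Factor: 11009 = 101 · 109.
φ(11009) = (101−1) · (109−1) = 100 · 108 = 10800.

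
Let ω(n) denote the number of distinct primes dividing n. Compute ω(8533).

3

8533 = 7 · 1219
1219 = 23 · 53
8533 = 7 · 23 · 53, which has 3 distinct prime factors.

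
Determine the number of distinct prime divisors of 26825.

26825 = 5^2 · 1073
1073 = 29 · 37
26825 = 5^2 · 29 · 37, which has 3 distinct prime factors.

3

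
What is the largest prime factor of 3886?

3886 = 2 · 1943
1943 = 29 · 67
67 is prime.
So 3886 = 2 · 29 · 67; the largest prime factor is 67.

67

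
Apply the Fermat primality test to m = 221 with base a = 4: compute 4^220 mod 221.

4^1 ≡ 4 (mod 221)
4^2 ≡ 4^2 = 16 ≡ 16 (mod 221)
4^4 ≡ 16^2 = 256 ≡ 35 (mod 221)
4^8 ≡ 35^2 = 1225 ≡ 120 (mod 221)
4^16 ≡ 120^2 = 14400 ≡ 35 (mod 221)
4^32 ≡ 35^2 = 1225 ≡ 120 (mod 221)
4^64 ≡ 120^2 = 14400 ≡ 35 (mod 221)
4^128 ≡ 35^2 = 1225 ≡ 120 (mod 221)
220 = 128 + 64 + 16 + 8 + 4 in binary powers of 2.
So 4^220 ≡ 120 · 35 · 35 · 120 · 35 ≡ 35 (mod 221).
Since 35 ≠ 1, base 4 is a Fermat witness: 221 is composite.

35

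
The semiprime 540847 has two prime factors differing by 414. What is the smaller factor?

557

Since p = q + 414, we have 540847 = q(q + 414), so q² + 414q − 540847 = 0.
Discriminant: 414² + 4·540847 = 171396 + 2163388 = 2334784; √2334784 = 1528.
q = (−414 + 1528)/2 = 557, and p = q + 414 = 971.
Check: 557 · 971 = 540847.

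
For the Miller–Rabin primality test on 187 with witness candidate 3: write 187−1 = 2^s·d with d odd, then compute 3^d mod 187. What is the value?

148

187 − 1 = 186 = 2^1 · 93, so d = 93.
3^1 ≡ 3 (mod 187)
3^2 ≡ 3^2 = 9 ≡ 9 (mod 187)
3^4 ≡ 9^2 = 81 ≡ 81 (mod 187)
3^8 ≡ 81^2 = 6561 ≡ 16 (mod 187)
3^16 ≡ 16^2 = 256 ≡ 69 (mod 187)
3^32 ≡ 69^2 = 4761 ≡ 86 (mod 187)
3^64 ≡ 86^2 = 7396 ≡ 103 (mod 187)
93 = 64 + 16 + 8 + 4 + 1 in binary powers of 2.
So 3^93 ≡ 103 · 69 · 16 · 81 · 3 ≡ 148 (mod 187).
Squaring chain: 148; never reaches −1, so base 3 is a Miller–Rabin witness that 187 is composite.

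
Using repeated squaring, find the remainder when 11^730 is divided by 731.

508

11^1 ≡ 11 (mod 731)
11^2 ≡ 11^2 = 121 ≡ 121 (mod 731)
11^4 ≡ 121^2 = 14641 ≡ 21 (mod 731)
11^8 ≡ 21^2 = 441 ≡ 441 (mod 731)
11^16 ≡ 441^2 = 194481 ≡ 35 (mod 731)
11^32 ≡ 35^2 = 1225 ≡ 494 (mod 731)
11^64 ≡ 494^2 = 244036 ≡ 613 (mod 731)
11^128 ≡ 613^2 = 375769 ≡ 35 (mod 731)
11^256 ≡ 35^2 = 1225 ≡ 494 (mod 731)
11^512 ≡ 494^2 = 244036 ≡ 613 (mod 731)
730 = 512 + 128 + 64 + 16 + 8 + 2 in binary powers of 2.
So 11^730 ≡ 613 · 35 · 613 · 35 · 441 · 121 ≡ 508 (mod 731).
Since 508 ≠ 1, base 11 is a Fermat witness: 731 is composite.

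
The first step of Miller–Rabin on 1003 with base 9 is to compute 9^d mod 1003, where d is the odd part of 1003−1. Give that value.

1003 − 1 = 1002 = 2^1 · 501, so d = 501.
9^1 ≡ 9 (mod 1003)
9^2 ≡ 9^2 = 81 ≡ 81 (mod 1003)
9^4 ≡ 81^2 = 6561 ≡ 543 (mod 1003)
9^8 ≡ 543^2 = 294849 ≡ 970 (mod 1003)
9^16 ≡ 970^2 = 940900 ≡ 86 (mod 1003)
9^32 ≡ 86^2 = 7396 ≡ 375 (mod 1003)
9^64 ≡ 375^2 = 140625 ≡ 205 (mod 1003)
9^128 ≡ 205^2 = 42025 ≡ 902 (mod 1003)
9^256 ≡ 902^2 = 813604 ≡ 171 (mod 1003)
501 = 256 + 128 + 64 + 32 + 16 + 4 + 1 in binary powers of 2.
So 9^501 ≡ 171 · 902 · 205 · 375 · 86 · 543 · 9 ≡ 144 (mod 1003).
Squaring chain: 144; never reaches −1, so base 9 is a Miller–Rabin witness that 1003 is composite.

144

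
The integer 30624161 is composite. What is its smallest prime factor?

97

30624161 is odd.
Digit sum 23, not divisible by 3.
Ends in 1: not divisible by 5.
7: 30624161 = 7·4374880 + 1
11: 30624161 = 11·2784014 + 7
13: 30624161 = 13·2355704 + 9
17: 30624161 = 17·1801421 + 4
19: 30624161 = 19·1611797 + 18
23: 30624161 = 23·1331485 + 6
29: 30624161 = 29·1056005 + 16
31: 30624161 = 31·987876 + 5
37: 30624161 = 37·827680 + 1
41: 30624161 = 41·746930 + 31
43: 30624161 = 43·712189 + 34
47: 30624161 = 47·651577 + 42
53: 30624161 = 53·577814 + 19
59: 30624161 = 59·519053 + 34
61: 30624161 = 61·502035 + 26
67: 30624161 = 67·457077 + 2
71: 30624161 = 71·431326 + 15
73: 30624161 = 73·419509 + 4
79: 30624161 = 79·387647 + 48
83: 30624161 = 83·368965 + 66
89: 30624161 = 89·344091 + 62
97: 30624161 = 97·315713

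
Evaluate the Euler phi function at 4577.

Factor: 4577 = 23 · 199.
φ(4577) = (23−1) · (199−1) = 22 · 198 = 4356.

4356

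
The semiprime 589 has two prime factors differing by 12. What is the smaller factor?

19

Since p = q + 12, we have 589 = q(q + 12), so q² + 12q − 589 = 0.
Discriminant: 12² + 4·589 = 144 + 2356 = 2500; √2500 = 50.
q = (−12 + 50)/2 = 19, and p = q + 12 = 31.
Check: 19 · 31 = 589.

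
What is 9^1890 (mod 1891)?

1

9^1 ≡ 9 (mod 1891)
9^2 ≡ 9^2 = 81 ≡ 81 (mod 1891)
9^4 ≡ 81^2 = 6561 ≡ 888 (mod 1891)
9^8 ≡ 888^2 = 788544 ≡ 1888 (mod 1891)
9^16 ≡ 1888^2 = 3564544 ≡ 9 (mod 1891)
9^32 ≡ 9^2 = 81 ≡ 81 (mod 1891)
9^64 ≡ 81^2 = 6561 ≡ 888 (mod 1891)
9^128 ≡ 888^2 = 788544 ≡ 1888 (mod 1891)
9^256 ≡ 1888^2 = 3564544 ≡ 9 (mod 1891)
9^512 ≡ 9^2 = 81 ≡ 81 (mod 1891)
9^1024 ≡ 81^2 = 6561 ≡ 888 (mod 1891)
1890 = 1024 + 512 + 256 + 64 + 32 + 2 in binary powers of 2.
So 9^1890 ≡ 888 · 81 · 9 · 888 · 81 · 81 ≡ 1 (mod 1891).
Since the result is 1, base 9 gives no evidence that 1891 is composite.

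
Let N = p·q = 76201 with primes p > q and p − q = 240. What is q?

Since p = q + 240, we have 76201 = q(q + 240), so q² + 240q − 76201 = 0.
Discriminant: 240² + 4·76201 = 57600 + 304804 = 362404; √362404 = 602.
q = (−240 + 602)/2 = 181, and p = q + 240 = 421.
Check: 181 · 421 = 76201.

181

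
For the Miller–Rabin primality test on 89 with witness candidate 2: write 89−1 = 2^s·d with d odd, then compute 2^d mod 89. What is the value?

1

89 − 1 = 88 = 2^3 · 11, so d = 11.
2^1 ≡ 2 (mod 89)
2^2 ≡ 2^2 = 4 ≡ 4 (mod 89)
2^4 ≡ 4^2 = 16 ≡ 16 (mod 89)
2^8 ≡ 16^2 = 256 ≡ 78 (mod 89)
11 = 8 + 2 + 1 in binary powers of 2.
So 2^11 ≡ 78 · 4 · 2 ≡ 1 (mod 89).
Since 2^d ≡ 1 (mod 89), base 2 does not prove 89 composite.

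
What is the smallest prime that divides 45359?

45359 is odd.
Digit sum 26, not divisible by 3.
Ends in 9: not divisible by 5.
7: 45359 = 7·6479 + 6
11: 45359 = 11·4123 + 6
13: 45359 = 13·3489 + 2
17: 45359 = 17·2668 + 3
19: 45359 = 19·2387 + 6
23: 45359 = 23·1972 + 3
29: 45359 = 29·1564 + 3
31: 45359 = 31·1463 + 6
37: 45359 = 37·1225 + 34
41: 45359 = 41·1106 + 13
43: 45359 = 43·1054 + 37
47: 45359 = 47·965 + 4
53: 45359 = 53·855 + 44
59: 45359 = 59·768 + 47
61: 45359 = 61·743 + 36
67: 45359 = 67·677

67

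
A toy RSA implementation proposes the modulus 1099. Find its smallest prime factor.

7

1099 is odd.
Digit sum 19, not divisible by 3.
Ends in 9: not divisible by 5.
7: 1099 = 7·157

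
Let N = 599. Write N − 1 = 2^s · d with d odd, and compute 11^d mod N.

599 − 1 = 598 = 2^1 · 299, so d = 299.
11^1 ≡ 11 (mod 599)
11^2 ≡ 11^2 = 121 ≡ 121 (mod 599)
11^4 ≡ 121^2 = 14641 ≡ 265 (mod 599)
11^8 ≡ 265^2 = 70225 ≡ 142 (mod 599)
11^16 ≡ 142^2 = 20164 ≡ 397 (mod 599)
11^32 ≡ 397^2 = 157609 ≡ 72 (mod 599)
11^64 ≡ 72^2 = 5184 ≡ 392 (mod 599)
11^128 ≡ 392^2 = 153664 ≡ 320 (mod 599)
11^256 ≡ 320^2 = 102400 ≡ 570 (mod 599)
299 = 256 + 32 + 8 + 2 + 1 in binary powers of 2.
So 11^299 ≡ 570 · 72 · 142 · 121 · 11 ≡ 598 (mod 599).
Since 11^d ≡ 598 (mod 599), base 11 does not prove 599 composite.

598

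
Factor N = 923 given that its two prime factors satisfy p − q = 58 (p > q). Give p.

71

Since p = q + 58, we have 923 = q(q + 58), so q² + 58q − 923 = 0.
Discriminant: 58² + 4·923 = 3364 + 3692 = 7056; √7056 = 84.
q = (−58 + 84)/2 = 13, and p = q + 58 = 71.
Check: 13 · 71 = 923.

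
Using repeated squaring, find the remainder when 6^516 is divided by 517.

159

6^1 ≡ 6 (mod 517)
6^2 ≡ 6^2 = 36 ≡ 36 (mod 517)
6^4 ≡ 36^2 = 1296 ≡ 262 (mod 517)
6^8 ≡ 262^2 = 68644 ≡ 400 (mod 517)
6^16 ≡ 400^2 = 160000 ≡ 247 (mod 517)
6^32 ≡ 247^2 = 61009 ≡ 3 (mod 517)
6^64 ≡ 3^2 = 9 ≡ 9 (mod 517)
6^128 ≡ 9^2 = 81 ≡ 81 (mod 517)
6^256 ≡ 81^2 = 6561 ≡ 357 (mod 517)
6^512 ≡ 357^2 = 127449 ≡ 267 (mod 517)
516 = 512 + 4 in binary powers of 2.
So 6^516 ≡ 267 · 262 ≡ 159 (mod 517).
Since 159 ≠ 1, base 6 is a Fermat witness: 517 is composite.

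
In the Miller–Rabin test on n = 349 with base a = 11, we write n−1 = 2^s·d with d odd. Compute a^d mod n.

349 − 1 = 348 = 2^2 · 87, so d = 87.
11^1 ≡ 11 (mod 349)
11^2 ≡ 11^2 = 121 ≡ 121 (mod 349)
11^4 ≡ 121^2 = 14641 ≡ 332 (mod 349)
11^8 ≡ 332^2 = 110224 ≡ 289 (mod 349)
11^16 ≡ 289^2 = 83521 ≡ 110 (mod 349)
11^32 ≡ 110^2 = 12100 ≡ 234 (mod 349)
11^64 ≡ 234^2 = 54756 ≡ 312 (mod 349)
87 = 64 + 16 + 4 + 2 + 1 in binary powers of 2.
So 11^87 ≡ 312 · 110 · 332 · 121 · 11 ≡ 213 (mod 349).
Squaring chain: 213 → 348; reaches −1, so base 11 does not prove 349 composite.

213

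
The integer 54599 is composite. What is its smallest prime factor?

71

54599 is odd.
Digit sum 32, not divisible by 3.
Ends in 9: not divisible by 5.
7: 54599 = 7·7799 + 6
11: 54599 = 11·4963 + 6
13: 54599 = 13·4199 + 12
17: 54599 = 17·3211 + 12
19: 54599 = 19·2873 + 12
23: 54599 = 23·2373 + 20
29: 54599 = 29·1882 + 21
31: 54599 = 31·1761 + 8
37: 54599 = 37·1475 + 24
41: 54599 = 41·1331 + 28
43: 54599 = 43·1269 + 32
47: 54599 = 47·1161 + 32
53: 54599 = 53·1030 + 9
59: 54599 = 59·925 + 24
61: 54599 = 61·895 + 4
67: 54599 = 67·814 + 61
71: 54599 = 71·769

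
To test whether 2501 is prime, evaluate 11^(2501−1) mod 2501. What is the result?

11^1 ≡ 11 (mod 2501)
11^2 ≡ 11^2 = 121 ≡ 121 (mod 2501)
11^4 ≡ 121^2 = 14641 ≡ 2136 (mod 2501)
11^8 ≡ 2136^2 = 4562496 ≡ 672 (mod 2501)
11^16 ≡ 672^2 = 451584 ≡ 1404 (mod 2501)
11^32 ≡ 1404^2 = 1971216 ≡ 428 (mod 2501)
11^64 ≡ 428^2 = 183184 ≡ 611 (mod 2501)
11^128 ≡ 611^2 = 373321 ≡ 672 (mod 2501)
11^256 ≡ 672^2 = 451584 ≡ 1404 (mod 2501)
11^512 ≡ 1404^2 = 1971216 ≡ 428 (mod 2501)
11^1024 ≡ 428^2 = 183184 ≡ 611 (mod 2501)
11^2048 ≡ 611^2 = 373321 ≡ 672 (mod 2501)
2500 = 2048 + 256 + 128 + 64 + 4 in binary powers of 2.
So 11^2500 ≡ 672 · 1404 · 672 · 611 · 2136 ≡ 245 (mod 2501).
Since 245 ≠ 1, base 11 is a Fermat witness: 2501 is composite.

245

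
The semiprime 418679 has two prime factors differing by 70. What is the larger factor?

Since p = q + 70, we have 418679 = q(q + 70), so q² + 70q − 418679 = 0.
Discriminant: 70² + 4·418679 = 4900 + 1674716 = 1679616; √1679616 = 1296.
q = (−70 + 1296)/2 = 613, and p = q + 70 = 683.
Check: 613 · 683 = 418679.

683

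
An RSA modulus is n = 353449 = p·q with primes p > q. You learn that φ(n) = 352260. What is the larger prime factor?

619

φ(n) = (p−1)(q−1) = n − (p+q) + 1, so p + q = 353449 − 352260 + 1 = 1190.
p and q are the roots of t² − 1190t + 353449 = 0.
Discriminant: 1190² − 4·353449 = 1416100 − 1413796 = 2304; √2304 = 48.
q = (1190 − 48)/2 = 571, p = (1190 + 48)/2 = 619.
Check: 571 · 619 = 353449.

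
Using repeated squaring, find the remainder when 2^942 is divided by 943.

2^1 ≡ 2 (mod 943)
2^2 ≡ 2^2 = 4 ≡ 4 (mod 943)
2^4 ≡ 4^2 = 16 ≡ 16 (mod 943)
2^8 ≡ 16^2 = 256 ≡ 256 (mod 943)
2^16 ≡ 256^2 = 65536 ≡ 469 (mod 943)
2^32 ≡ 469^2 = 219961 ≡ 242 (mod 943)
2^64 ≡ 242^2 = 58564 ≡ 98 (mod 943)
2^128 ≡ 98^2 = 9604 ≡ 174 (mod 943)
2^256 ≡ 174^2 = 30276 ≡ 100 (mod 943)
2^512 ≡ 100^2 = 10000 ≡ 570 (mod 943)
942 = 512 + 256 + 128 + 32 + 8 + 4 + 2 in binary powers of 2.
So 2^942 ≡ 570 · 100 · 174 · 242 · 256 · 16 · 4 ≡ 496 (mod 943).
Since 496 ≠ 1, base 2 is a Fermat witness: 943 is composite.

496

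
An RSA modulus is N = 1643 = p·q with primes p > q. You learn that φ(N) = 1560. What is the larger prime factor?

φ(n) = (p−1)(q−1) = n − (p+q) + 1, so p + q = 1643 − 1560 + 1 = 84.
p and q are the roots of t² − 84t + 1643 = 0.
Discriminant: 84² − 4·1643 = 7056 − 6572 = 484; √484 = 22.
q = (84 − 22)/2 = 31, p = (84 + 22)/2 = 53.
Check: 31 · 53 = 1643.

53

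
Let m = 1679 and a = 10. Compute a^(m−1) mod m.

995

10^1 ≡ 10 (mod 1679)
10^2 ≡ 10^2 = 100 ≡ 100 (mod 1679)
10^4 ≡ 100^2 = 10000 ≡ 1605 (mod 1679)
10^8 ≡ 1605^2 = 2576025 ≡ 439 (mod 1679)
10^16 ≡ 439^2 = 192721 ≡ 1315 (mod 1679)
10^32 ≡ 1315^2 = 1729225 ≡ 1534 (mod 1679)
10^64 ≡ 1534^2 = 2353156 ≡ 877 (mod 1679)
10^128 ≡ 877^2 = 769129 ≡ 147 (mod 1679)
10^256 ≡ 147^2 = 21609 ≡ 1461 (mod 1679)
10^512 ≡ 1461^2 = 2134521 ≡ 512 (mod 1679)
10^1024 ≡ 512^2 = 262144 ≡ 220 (mod 1679)
1678 = 1024 + 512 + 128 + 8 + 4 + 2 in binary powers of 2.
So 10^1678 ≡ 220 · 512 · 147 · 439 · 1605 · 100 ≡ 995 (mod 1679).
Since 995 ≠ 1, base 10 is a Fermat witness: 1679 is composite.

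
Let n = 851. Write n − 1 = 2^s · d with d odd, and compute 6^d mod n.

302

851 − 1 = 850 = 2^1 · 425, so d = 425.
6^1 ≡ 6 (mod 851)
6^2 ≡ 6^2 = 36 ≡ 36 (mod 851)
6^4 ≡ 36^2 = 1296 ≡ 445 (mod 851)
6^8 ≡ 445^2 = 198025 ≡ 593 (mod 851)
6^16 ≡ 593^2 = 351649 ≡ 186 (mod 851)
6^32 ≡ 186^2 = 34596 ≡ 556 (mod 851)
6^64 ≡ 556^2 = 309136 ≡ 223 (mod 851)
6^128 ≡ 223^2 = 49729 ≡ 371 (mod 851)
6^256 ≡ 371^2 = 137641 ≡ 630 (mod 851)
425 = 256 + 128 + 32 + 8 + 1 in binary powers of 2.
So 6^425 ≡ 630 · 371 · 556 · 593 · 6 ≡ 302 (mod 851).
Squaring chain: 302; never reaches −1, so base 6 is a Miller–Rabin witness that 851 is composite.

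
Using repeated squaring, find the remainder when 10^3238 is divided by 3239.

10^1 ≡ 10 (mod 3239)
10^2 ≡ 10^2 = 100 ≡ 100 (mod 3239)
10^4 ≡ 100^2 = 10000 ≡ 283 (mod 3239)
10^8 ≡ 283^2 = 80089 ≡ 2353 (mod 3239)
10^16 ≡ 2353^2 = 5536609 ≡ 1158 (mod 3239)
10^32 ≡ 1158^2 = 1340964 ≡ 18 (mod 3239)
10^64 ≡ 18^2 = 324 ≡ 324 (mod 3239)
10^128 ≡ 324^2 = 104976 ≡ 1328 (mod 3239)
10^256 ≡ 1328^2 = 1763584 ≡ 1568 (mod 3239)
10^512 ≡ 1568^2 = 2458624 ≡ 223 (mod 3239)
10^1024 ≡ 223^2 = 49729 ≡ 1144 (mod 3239)
10^2048 ≡ 1144^2 = 1308736 ≡ 180 (mod 3239)
3238 = 2048 + 1024 + 128 + 32 + 4 + 2 in binary powers of 2.
So 10^3238 ≡ 180 · 1144 · 1328 · 18 · 283 · 100 ≡ 3091 (mod 3239).
Since 3091 ≠ 1, base 10 is a Fermat witness: 3239 is composite.

3091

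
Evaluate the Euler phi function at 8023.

7840

Factor: 8023 = 71 · 113.
φ(8023) = (71−1) · (113−1) = 70 · 112 = 7840.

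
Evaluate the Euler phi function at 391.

Factor: 391 = 17 · 23.
φ(391) = (17−1) · (23−1) = 16 · 22 = 352.

352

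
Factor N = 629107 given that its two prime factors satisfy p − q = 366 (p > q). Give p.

997

Since p = q + 366, we have 629107 = q(q + 366), so q² + 366q − 629107 = 0.
Discriminant: 366² + 4·629107 = 133956 + 2516428 = 2650384; √2650384 = 1628.
q = (−366 + 1628)/2 = 631, and p = q + 366 = 997.
Check: 631 · 997 = 629107.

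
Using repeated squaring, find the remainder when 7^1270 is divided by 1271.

7^1 ≡ 7 (mod 1271)
7^2 ≡ 7^2 = 49 ≡ 49 (mod 1271)
7^4 ≡ 49^2 = 2401 ≡ 1130 (mod 1271)
7^8 ≡ 1130^2 = 1276900 ≡ 816 (mod 1271)
7^16 ≡ 816^2 = 665856 ≡ 1123 (mod 1271)
7^32 ≡ 1123^2 = 1261129 ≡ 297 (mod 1271)
7^64 ≡ 297^2 = 88209 ≡ 510 (mod 1271)
7^128 ≡ 510^2 = 260100 ≡ 816 (mod 1271)
7^256 ≡ 816^2 = 665856 ≡ 1123 (mod 1271)
7^512 ≡ 1123^2 = 1261129 ≡ 297 (mod 1271)
7^1024 ≡ 297^2 = 88209 ≡ 510 (mod 1271)
1270 = 1024 + 128 + 64 + 32 + 16 + 4 + 2 in binary powers of 2.
So 7^1270 ≡ 510 · 816 · 510 · 297 · 1123 · 1130 · 49 ≡ 893 (mod 1271).
Since 893 ≠ 1, base 7 is a Fermat witness: 1271 is composite.

893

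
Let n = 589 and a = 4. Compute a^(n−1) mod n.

4^1 ≡ 4 (mod 589)
4^2 ≡ 4^2 = 16 ≡ 16 (mod 589)
4^4 ≡ 16^2 = 256 ≡ 256 (mod 589)
4^8 ≡ 256^2 = 65536 ≡ 157 (mod 589)
4^16 ≡ 157^2 = 24649 ≡ 500 (mod 589)
4^32 ≡ 500^2 = 250000 ≡ 264 (mod 589)
4^64 ≡ 264^2 = 69696 ≡ 194 (mod 589)
4^128 ≡ 194^2 = 37636 ≡ 529 (mod 589)
4^256 ≡ 529^2 = 279841 ≡ 66 (mod 589)
4^512 ≡ 66^2 = 4356 ≡ 233 (mod 589)
588 = 512 + 64 + 8 + 4 in binary powers of 2.
So 4^588 ≡ 233 · 194 · 157 · 256 ≡ 64 (mod 589).
Since 64 ≠ 1, base 4 is a Fermat witness: 589 is composite.

64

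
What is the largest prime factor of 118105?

79

118105 = 5 · 23621
23621 = 13 · 1817
1817 = 23 · 79
79 is prime.
So 118105 = 5 · 13 · 23 · 79; the largest prime factor is 79.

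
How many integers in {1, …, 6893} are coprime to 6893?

Factor: 6893 = 61 · 113.
φ(6893) = (61−1) · (113−1) = 60 · 112 = 6720.

6720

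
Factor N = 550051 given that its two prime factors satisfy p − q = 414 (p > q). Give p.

977

Since p = q + 414, we have 550051 = q(q + 414), so q² + 414q − 550051 = 0.
Discriminant: 414² + 4·550051 = 171396 + 2200204 = 2371600; √2371600 = 1540.
q = (−414 + 1540)/2 = 563, and p = q + 414 = 977.
Check: 563 · 977 = 550051.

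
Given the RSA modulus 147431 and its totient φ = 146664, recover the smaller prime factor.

379

φ(n) = (p−1)(q−1) = n − (p+q) + 1, so p + q = 147431 − 146664 + 1 = 768.
p and q are the roots of t² − 768t + 147431 = 0.
Discriminant: 768² − 4·147431 = 589824 − 589724 = 100; √100 = 10.
q = (768 − 10)/2 = 379, p = (768 + 10)/2 = 389.
Check: 379 · 389 = 147431.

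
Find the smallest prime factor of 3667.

3667 is odd.
Digit sum 22, not divisible by 3.
Ends in 7: not divisible by 5.
7: 3667 = 7·523 + 6
11: 3667 = 11·333 + 4
13: 3667 = 13·282 + 1
17: 3667 = 17·215 + 12
19: 3667 = 19·193

19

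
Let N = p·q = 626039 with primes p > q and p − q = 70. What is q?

757

Since p = q + 70, we have 626039 = q(q + 70), so q² + 70q − 626039 = 0.
Discriminant: 70² + 4·626039 = 4900 + 2504156 = 2509056; √2509056 = 1584.
q = (−70 + 1584)/2 = 757, and p = q + 70 = 827.
Check: 757 · 827 = 626039.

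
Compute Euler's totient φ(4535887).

Factor: 4535887 = 157 · 167 · 173.
φ(4535887) = (157−1) · (167−1) · (173−1) = 156 · 166 · 172 = 4454112.

4454112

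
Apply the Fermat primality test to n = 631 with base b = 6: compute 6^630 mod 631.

1

6^1 ≡ 6 (mod 631)
6^2 ≡ 6^2 = 36 ≡ 36 (mod 631)
6^4 ≡ 36^2 = 1296 ≡ 34 (mod 631)
6^8 ≡ 34^2 = 1156 ≡ 525 (mod 631)
6^16 ≡ 525^2 = 275625 ≡ 509 (mod 631)
6^32 ≡ 509^2 = 259081 ≡ 371 (mod 631)
6^64 ≡ 371^2 = 137641 ≡ 83 (mod 631)
6^128 ≡ 83^2 = 6889 ≡ 579 (mod 631)
6^256 ≡ 579^2 = 335241 ≡ 180 (mod 631)
6^512 ≡ 180^2 = 32400 ≡ 219 (mod 631)
630 = 512 + 64 + 32 + 16 + 4 + 2 in binary powers of 2.
So 6^630 ≡ 219 · 83 · 371 · 509 · 34 · 36 ≡ 1 (mod 631).
Since the result is 1, base 6 gives no evidence that 631 is composite.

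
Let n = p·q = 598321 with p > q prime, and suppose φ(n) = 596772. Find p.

823

φ(n) = (p−1)(q−1) = n − (p+q) + 1, so p + q = 598321 − 596772 + 1 = 1550.
p and q are the roots of t² − 1550t + 598321 = 0.
Discriminant: 1550² − 4·598321 = 2402500 − 2393284 = 9216; √9216 = 96.
q = (1550 − 96)/2 = 727, p = (1550 + 96)/2 = 823.
Check: 727 · 823 = 598321.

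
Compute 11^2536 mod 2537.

11^1 ≡ 11 (mod 2537)
11^2 ≡ 11^2 = 121 ≡ 121 (mod 2537)
11^4 ≡ 121^2 = 14641 ≡ 1956 (mod 2537)
11^8 ≡ 1956^2 = 3825936 ≡ 140 (mod 2537)
11^16 ≡ 140^2 = 19600 ≡ 1841 (mod 2537)
11^32 ≡ 1841^2 = 3389281 ≡ 2386 (mod 2537)
11^64 ≡ 2386^2 = 5692996 ≡ 2505 (mod 2537)
11^128 ≡ 2505^2 = 6275025 ≡ 1024 (mod 2537)
11^256 ≡ 1024^2 = 1048576 ≡ 795 (mod 2537)
11^512 ≡ 795^2 = 632025 ≡ 312 (mod 2537)
11^1024 ≡ 312^2 = 97344 ≡ 938 (mod 2537)
11^2048 ≡ 938^2 = 879844 ≡ 2042 (mod 2537)
2536 = 2048 + 256 + 128 + 64 + 32 + 8 in binary powers of 2.
So 11^2536 ≡ 2042 · 795 · 1024 · 2505 · 2386 · 140 ≡ 1067 (mod 2537).
Since 1067 ≠ 1, base 11 is a Fermat witness: 2537 is composite.

1067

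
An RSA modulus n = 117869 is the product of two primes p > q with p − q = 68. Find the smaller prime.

311

Since p = q + 68, we have 117869 = q(q + 68), so q² + 68q − 117869 = 0.
Discriminant: 68² + 4·117869 = 4624 + 471476 = 476100; √476100 = 690.
q = (−68 + 690)/2 = 311, and p = q + 68 = 379.
Check: 311 · 379 = 117869.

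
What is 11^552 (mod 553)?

11^1 ≡ 11 (mod 553)
11^2 ≡ 11^2 = 121 ≡ 121 (mod 553)
11^4 ≡ 121^2 = 14641 ≡ 263 (mod 553)
11^8 ≡ 263^2 = 69169 ≡ 44 (mod 553)
11^16 ≡ 44^2 = 1936 ≡ 277 (mod 553)
11^32 ≡ 277^2 = 76729 ≡ 415 (mod 553)
11^64 ≡ 415^2 = 172225 ≡ 242 (mod 553)
11^128 ≡ 242^2 = 58564 ≡ 499 (mod 553)
11^256 ≡ 499^2 = 249001 ≡ 151 (mod 553)
11^512 ≡ 151^2 = 22801 ≡ 128 (mod 553)
552 = 512 + 32 + 8 in binary powers of 2.
So 11^552 ≡ 128 · 415 · 44 ≡ 302 (mod 553).
Since 302 ≠ 1, base 11 is a Fermat witness: 553 is composite.

302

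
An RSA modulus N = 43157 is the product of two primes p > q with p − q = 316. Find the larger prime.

Since p = q + 316, we have 43157 = q(q + 316), so q² + 316q − 43157 = 0.
Discriminant: 316² + 4·43157 = 99856 + 172628 = 272484; √272484 = 522.
q = (−316 + 522)/2 = 103, and p = q + 316 = 419.
Check: 103 · 419 = 43157.

419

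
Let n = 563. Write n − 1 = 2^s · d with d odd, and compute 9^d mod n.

563 − 1 = 562 = 2^1 · 281, so d = 281.
9^1 ≡ 9 (mod 563)
9^2 ≡ 9^2 = 81 ≡ 81 (mod 563)
9^4 ≡ 81^2 = 6561 ≡ 368 (mod 563)
9^8 ≡ 368^2 = 135424 ≡ 304 (mod 563)
9^16 ≡ 304^2 = 92416 ≡ 84 (mod 563)
9^32 ≡ 84^2 = 7056 ≡ 300 (mod 563)
9^64 ≡ 300^2 = 90000 ≡ 483 (mod 563)
9^128 ≡ 483^2 = 233289 ≡ 207 (mod 563)
9^256 ≡ 207^2 = 42849 ≡ 61 (mod 563)
281 = 256 + 16 + 8 + 1 in binary powers of 2.
So 9^281 ≡ 61 · 84 · 304 · 9 ≡ 1 (mod 563).
Since 9^d ≡ 1 (mod 563), base 9 does not prove 563 composite.

1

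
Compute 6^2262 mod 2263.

2109

6^1 ≡ 6 (mod 2263)
6^2 ≡ 6^2 = 36 ≡ 36 (mod 2263)
6^4 ≡ 36^2 = 1296 ≡ 1296 (mod 2263)
6^8 ≡ 1296^2 = 1679616 ≡ 470 (mod 2263)
6^16 ≡ 470^2 = 220900 ≡ 1389 (mod 2263)
6^32 ≡ 1389^2 = 1929321 ≡ 1245 (mod 2263)
6^64 ≡ 1245^2 = 1550025 ≡ 2133 (mod 2263)
6^128 ≡ 2133^2 = 4549689 ≡ 1059 (mod 2263)
6^256 ≡ 1059^2 = 1121481 ≡ 1296 (mod 2263)
6^512 ≡ 1296^2 = 1679616 ≡ 470 (mod 2263)
6^1024 ≡ 470^2 = 220900 ≡ 1389 (mod 2263)
6^2048 ≡ 1389^2 = 1929321 ≡ 1245 (mod 2263)
2262 = 2048 + 128 + 64 + 16 + 4 + 2 in binary powers of 2.
So 6^2262 ≡ 1245 · 1059 · 2133 · 1389 · 1296 · 36 ≡ 2109 (mod 2263).
Since 2109 ≠ 1, base 6 is a Fermat witness: 2263 is composite.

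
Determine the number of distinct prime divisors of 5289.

5289 = 3 · 1763
1763 = 41 · 43
5289 = 3 · 41 · 43, which has 3 distinct prime factors.

3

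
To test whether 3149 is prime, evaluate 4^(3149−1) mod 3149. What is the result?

3138

4^1 ≡ 4 (mod 3149)
4^2 ≡ 4^2 = 16 ≡ 16 (mod 3149)
4^4 ≡ 16^2 = 256 ≡ 256 (mod 3149)
4^8 ≡ 256^2 = 65536 ≡ 2556 (mod 3149)
4^16 ≡ 2556^2 = 6533136 ≡ 2110 (mod 3149)
4^32 ≡ 2110^2 = 4452100 ≡ 2563 (mod 3149)
4^64 ≡ 2563^2 = 6568969 ≡ 155 (mod 3149)
4^128 ≡ 155^2 = 24025 ≡ 1982 (mod 3149)
4^256 ≡ 1982^2 = 3928324 ≡ 1521 (mod 3149)
4^512 ≡ 1521^2 = 2313441 ≡ 2075 (mod 3149)
4^1024 ≡ 2075^2 = 4305625 ≡ 942 (mod 3149)
4^2048 ≡ 942^2 = 887364 ≡ 2495 (mod 3149)
3148 = 2048 + 1024 + 64 + 8 + 4 in binary powers of 2.
So 4^3148 ≡ 2495 · 942 · 155 · 2556 · 256 ≡ 3138 (mod 3149).
Since 3138 ≠ 1, base 4 is a Fermat witness: 3149 is composite.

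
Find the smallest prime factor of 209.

11

209 is odd.
Digit sum 11, not divisible by 3.
Ends in 9: not divisible by 5.
7: 209 = 7·29 + 6
11: 209 = 11·19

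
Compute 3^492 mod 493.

3^1 ≡ 3 (mod 493)
3^2 ≡ 3^2 = 9 ≡ 9 (mod 493)
3^4 ≡ 9^2 = 81 ≡ 81 (mod 493)
3^8 ≡ 81^2 = 6561 ≡ 152 (mod 493)
3^16 ≡ 152^2 = 23104 ≡ 426 (mod 493)
3^32 ≡ 426^2 = 181476 ≡ 52 (mod 493)
3^64 ≡ 52^2 = 2704 ≡ 239 (mod 493)
3^128 ≡ 239^2 = 57121 ≡ 426 (mod 493)
3^256 ≡ 426^2 = 181476 ≡ 52 (mod 493)
492 = 256 + 128 + 64 + 32 + 8 + 4 in binary powers of 2.
So 3^492 ≡ 52 · 426 · 239 · 52 · 152 · 81 ≡ 310 (mod 493).
Since 310 ≠ 1, base 3 is a Fermat witness: 493 is composite.

310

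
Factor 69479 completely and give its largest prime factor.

69479 = 17 · 4087
4087 = 61 · 67
67 is prime.
So 69479 = 17 · 61 · 67; the largest prime factor is 67.

67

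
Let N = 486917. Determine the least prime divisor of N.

486917 is odd.
Digit sum 35, not divisible by 3.
Ends in 7: not divisible by 5.
7: 486917 = 7·69559 + 4
11: 486917 = 11·44265 + 2
13: 486917 = 13·37455 + 2
17: 486917 = 17·28642 + 3
19: 486917 = 19·25627 + 4
23: 486917 = 23·21170 + 7
29: 486917 = 29·16790 + 7
31: 486917 = 31·15707

31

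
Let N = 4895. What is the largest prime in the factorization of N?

89

4895 = 5 · 979
979 = 11 · 89
89 is prime.
So 4895 = 5 · 11 · 89; the largest prime factor is 89.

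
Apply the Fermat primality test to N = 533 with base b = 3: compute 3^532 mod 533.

81

3^1 ≡ 3 (mod 533)
3^2 ≡ 3^2 = 9 ≡ 9 (mod 533)
3^4 ≡ 9^2 = 81 ≡ 81 (mod 533)
3^8 ≡ 81^2 = 6561 ≡ 165 (mod 533)
3^16 ≡ 165^2 = 27225 ≡ 42 (mod 533)
3^32 ≡ 42^2 = 1764 ≡ 165 (mod 533)
3^64 ≡ 165^2 = 27225 ≡ 42 (mod 533)
3^128 ≡ 42^2 = 1764 ≡ 165 (mod 533)
3^256 ≡ 165^2 = 27225 ≡ 42 (mod 533)
3^512 ≡ 42^2 = 1764 ≡ 165 (mod 533)
532 = 512 + 16 + 4 in binary powers of 2.
So 3^532 ≡ 165 · 42 · 81 ≡ 81 (mod 533).
Since 81 ≠ 1, base 3 is a Fermat witness: 533 is composite.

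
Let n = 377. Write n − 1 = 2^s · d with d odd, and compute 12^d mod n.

220

377 − 1 = 376 = 2^3 · 47, so d = 47.
12^1 ≡ 12 (mod 377)
12^2 ≡ 12^2 = 144 ≡ 144 (mod 377)
12^4 ≡ 144^2 = 20736 ≡ 1 (mod 377)
12^8 ≡ 1^2 = 1 ≡ 1 (mod 377)
12^16 ≡ 1^2 = 1 ≡ 1 (mod 377)
12^32 ≡ 1^2 = 1 ≡ 1 (mod 377)
47 = 32 + 8 + 4 + 2 + 1 in binary powers of 2.
So 12^47 ≡ 1 · 1 · 1 · 144 · 12 ≡ 220 (mod 377).
Squaring chain: 220 → 144 → 1; never reaches −1, so base 12 is a Miller–Rabin witness that 377 is composite.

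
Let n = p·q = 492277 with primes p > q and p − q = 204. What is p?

811

Since p = q + 204, we have 492277 = q(q + 204), so q² + 204q − 492277 = 0.
Discriminant: 204² + 4·492277 = 41616 + 1969108 = 2010724; √2010724 = 1418.
q = (−204 + 1418)/2 = 607, and p = q + 204 = 811.
Check: 607 · 811 = 492277.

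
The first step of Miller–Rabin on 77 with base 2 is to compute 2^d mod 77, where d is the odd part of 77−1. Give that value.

77 − 1 = 76 = 2^2 · 19, so d = 19.
2^1 ≡ 2 (mod 77)
2^2 ≡ 2^2 = 4 ≡ 4 (mod 77)
2^4 ≡ 4^2 = 16 ≡ 16 (mod 77)
2^8 ≡ 16^2 = 256 ≡ 25 (mod 77)
2^16 ≡ 25^2 = 625 ≡ 9 (mod 77)
19 = 16 + 2 + 1 in binary powers of 2.
So 2^19 ≡ 9 · 4 · 2 ≡ 72 (mod 77).
Squaring chain: 72 → 25; never reaches −1, so base 2 is a Miller–Rabin witness that 77 is composite.

72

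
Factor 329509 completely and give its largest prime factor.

97

329509 = 43 · 7663
7663 = 79 · 97
97 is prime.
So 329509 = 43 · 79 · 97; the largest prime factor is 97.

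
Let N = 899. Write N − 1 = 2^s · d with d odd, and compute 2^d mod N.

899 − 1 = 898 = 2^1 · 449, so d = 449.
2^1 ≡ 2 (mod 899)
2^2 ≡ 2^2 = 4 ≡ 4 (mod 899)
2^4 ≡ 4^2 = 16 ≡ 16 (mod 899)
2^8 ≡ 16^2 = 256 ≡ 256 (mod 899)
2^16 ≡ 256^2 = 65536 ≡ 808 (mod 899)
2^32 ≡ 808^2 = 652864 ≡ 190 (mod 899)
2^64 ≡ 190^2 = 36100 ≡ 140 (mod 899)
2^128 ≡ 140^2 = 19600 ≡ 721 (mod 899)
2^256 ≡ 721^2 = 519841 ≡ 219 (mod 899)
449 = 256 + 128 + 64 + 1 in binary powers of 2.
So 2^449 ≡ 219 · 721 · 140 · 2 ≡ 698 (mod 899).
Squaring chain: 698; never reaches −1, so base 2 is a Miller–Rabin witness that 899 is composite.

698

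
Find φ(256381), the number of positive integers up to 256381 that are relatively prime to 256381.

Factor: 256381 = 23 · 71 · 157.
φ(256381) = (23−1) · (71−1) · (157−1) = 22 · 70 · 156 = 240240.

240240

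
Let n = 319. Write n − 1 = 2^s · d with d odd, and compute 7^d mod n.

319 − 1 = 318 = 2^1 · 159, so d = 159.
7^1 ≡ 7 (mod 319)
7^2 ≡ 7^2 = 49 ≡ 49 (mod 319)
7^4 ≡ 49^2 = 2401 ≡ 168 (mod 319)
7^8 ≡ 168^2 = 28224 ≡ 152 (mod 319)
7^16 ≡ 152^2 = 23104 ≡ 136 (mod 319)
7^32 ≡ 136^2 = 18496 ≡ 313 (mod 319)
7^64 ≡ 313^2 = 97969 ≡ 36 (mod 319)
7^128 ≡ 36^2 = 1296 ≡ 20 (mod 319)
159 = 128 + 16 + 8 + 4 + 2 + 1 in binary powers of 2.
So 7^159 ≡ 20 · 136 · 152 · 168 · 49 · 7 ≡ 74 (mod 319).
Squaring chain: 74; never reaches −1, so base 7 is a Miller–Rabin witness that 319 is composite.

74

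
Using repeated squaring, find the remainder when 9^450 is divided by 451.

122

9^1 ≡ 9 (mod 451)
9^2 ≡ 9^2 = 81 ≡ 81 (mod 451)
9^4 ≡ 81^2 = 6561 ≡ 247 (mod 451)
9^8 ≡ 247^2 = 61009 ≡ 124 (mod 451)
9^16 ≡ 124^2 = 15376 ≡ 42 (mod 451)
9^32 ≡ 42^2 = 1764 ≡ 411 (mod 451)
9^64 ≡ 411^2 = 168921 ≡ 247 (mod 451)
9^128 ≡ 247^2 = 61009 ≡ 124 (mod 451)
9^256 ≡ 124^2 = 15376 ≡ 42 (mod 451)
450 = 256 + 128 + 64 + 2 in binary powers of 2.
So 9^450 ≡ 42 · 124 · 247 · 81 ≡ 122 (mod 451).
Since 122 ≠ 1, base 9 is a Fermat witness: 451 is composite.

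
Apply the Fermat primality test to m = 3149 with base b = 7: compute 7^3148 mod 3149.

7^1 ≡ 7 (mod 3149)
7^2 ≡ 7^2 = 49 ≡ 49 (mod 3149)
7^4 ≡ 49^2 = 2401 ≡ 2401 (mod 3149)
7^8 ≡ 2401^2 = 5764801 ≡ 2131 (mod 3149)
7^16 ≡ 2131^2 = 4541161 ≡ 303 (mod 3149)
7^32 ≡ 303^2 = 91809 ≡ 488 (mod 3149)
7^64 ≡ 488^2 = 238144 ≡ 1969 (mod 3149)
7^128 ≡ 1969^2 = 3876961 ≡ 542 (mod 3149)
7^256 ≡ 542^2 = 293764 ≡ 907 (mod 3149)
7^512 ≡ 907^2 = 822649 ≡ 760 (mod 3149)
7^1024 ≡ 760^2 = 577600 ≡ 1333 (mod 3149)
7^2048 ≡ 1333^2 = 1776889 ≡ 853 (mod 3149)
3148 = 2048 + 1024 + 64 + 8 + 4 in binary powers of 2.
So 7^3148 ≡ 853 · 1333 · 1969 · 2131 · 2401 ≡ 272 (mod 3149).
Since 272 ≠ 1, base 7 is a Fermat witness: 3149 is composite.

272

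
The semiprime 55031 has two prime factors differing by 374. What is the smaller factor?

Since p = q + 374, we have 55031 = q(q + 374), so q² + 374q − 55031 = 0.
Discriminant: 374² + 4·55031 = 139876 + 220124 = 360000; √360000 = 600.
q = (−374 + 600)/2 = 113, and p = q + 374 = 487.
Check: 113 · 487 = 55031.

113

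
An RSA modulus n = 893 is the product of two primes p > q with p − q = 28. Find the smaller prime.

19

Since p = q + 28, we have 893 = q(q + 28), so q² + 28q − 893 = 0.
Discriminant: 28² + 4·893 = 784 + 3572 = 4356; √4356 = 66.
q = (−28 + 66)/2 = 19, and p = q + 28 = 47.
Check: 19 · 47 = 893.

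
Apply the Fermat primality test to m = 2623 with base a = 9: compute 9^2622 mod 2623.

9^1 ≡ 9 (mod 2623)
9^2 ≡ 9^2 = 81 ≡ 81 (mod 2623)
9^4 ≡ 81^2 = 6561 ≡ 1315 (mod 2623)
9^8 ≡ 1315^2 = 1729225 ≡ 668 (mod 2623)
9^16 ≡ 668^2 = 446224 ≡ 314 (mod 2623)
9^32 ≡ 314^2 = 98596 ≡ 1545 (mod 2623)
9^64 ≡ 1545^2 = 2387025 ≡ 95 (mod 2623)
9^128 ≡ 95^2 = 9025 ≡ 1156 (mod 2623)
9^256 ≡ 1156^2 = 1336336 ≡ 1229 (mod 2623)
9^512 ≡ 1229^2 = 1510441 ≡ 2216 (mod 2623)
9^1024 ≡ 2216^2 = 4910656 ≡ 400 (mod 2623)
9^2048 ≡ 400^2 = 160000 ≡ 2620 (mod 2623)
2622 = 2048 + 512 + 32 + 16 + 8 + 4 + 2 in binary powers of 2.
So 9^2622 ≡ 2620 · 2216 · 1545 · 314 · 668 · 1315 · 81 ≡ 752 (mod 2623).
Since 752 ≠ 1, base 9 is a Fermat witness: 2623 is composite.

752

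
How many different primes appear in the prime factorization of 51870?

51870 = 2 · 25935
25935 = 3 · 8645
8645 = 5 · 1729
1729 = 7 · 247
247 = 13 · 19
51870 = 2 · 3 · 5 · 7 · 13 · 19, which has 6 distinct prime factors.

6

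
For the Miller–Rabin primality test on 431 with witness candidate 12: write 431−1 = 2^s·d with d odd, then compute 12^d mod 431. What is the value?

431 − 1 = 430 = 2^1 · 215, so d = 215.
12^1 ≡ 12 (mod 431)
12^2 ≡ 12^2 = 144 ≡ 144 (mod 431)
12^4 ≡ 144^2 = 20736 ≡ 48 (mod 431)
12^8 ≡ 48^2 = 2304 ≡ 149 (mod 431)
12^16 ≡ 149^2 = 22201 ≡ 220 (mod 431)
12^32 ≡ 220^2 = 48400 ≡ 128 (mod 431)
12^64 ≡ 128^2 = 16384 ≡ 6 (mod 431)
12^128 ≡ 6^2 = 36 ≡ 36 (mod 431)
215 = 128 + 64 + 16 + 4 + 2 + 1 in binary powers of 2.
So 12^215 ≡ 36 · 6 · 220 · 48 · 144 · 12 ≡ 1 (mod 431).
Since 12^d ≡ 1 (mod 431), base 12 does not prove 431 composite.

1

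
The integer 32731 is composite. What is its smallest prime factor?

71

32731 is odd.
Digit sum 16, not divisible by 3.
Ends in 1: not divisible by 5.
7: 32731 = 7·4675 + 6
11: 32731 = 11·2975 + 6
13: 32731 = 13·2517 + 10
17: 32731 = 17·1925 + 6
19: 32731 = 19·1722 + 13
23: 32731 = 23·1423 + 2
29: 32731 = 29·1128 + 19
31: 32731 = 31·1055 + 26
37: 32731 = 37·884 + 23
41: 32731 = 41·798 + 13
43: 32731 = 43·761 + 8
47: 32731 = 47·696 + 19
53: 32731 = 53·617 + 30
59: 32731 = 59·554 + 45
61: 32731 = 61·536 + 35
67: 32731 = 67·488 + 35
71: 32731 = 71·461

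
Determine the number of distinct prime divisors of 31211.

31211 = 23^2 · 59
31211 = 23^2 · 59, which has 2 distinct prime factors.

2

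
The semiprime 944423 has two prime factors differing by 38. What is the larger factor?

991

Since p = q + 38, we have 944423 = q(q + 38), so q² + 38q − 944423 = 0.
Discriminant: 38² + 4·944423 = 1444 + 3777692 = 3779136; √3779136 = 1944.
q = (−38 + 1944)/2 = 953, and p = q + 38 = 991.
Check: 953 · 991 = 944423.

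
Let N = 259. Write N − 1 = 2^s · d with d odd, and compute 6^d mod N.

259 − 1 = 258 = 2^1 · 129, so d = 129.
6^1 ≡ 6 (mod 259)
6^2 ≡ 6^2 = 36 ≡ 36 (mod 259)
6^4 ≡ 36^2 = 1296 ≡ 1 (mod 259)
6^8 ≡ 1^2 = 1 ≡ 1 (mod 259)
6^16 ≡ 1^2 = 1 ≡ 1 (mod 259)
6^32 ≡ 1^2 = 1 ≡ 1 (mod 259)
6^64 ≡ 1^2 = 1 ≡ 1 (mod 259)
6^128 ≡ 1^2 = 1 ≡ 1 (mod 259)
129 = 128 + 1 in binary powers of 2.
So 6^129 ≡ 1 · 6 ≡ 6 (mod 259).
Squaring chain: 6; never reaches −1, so base 6 is a Miller–Rabin witness that 259 is composite.

6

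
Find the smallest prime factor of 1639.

1639 is odd.
Digit sum 19, not divisible by 3.
Ends in 9: not divisible by 5.
7: 1639 = 7·234 + 1
11: 1639 = 11·149

11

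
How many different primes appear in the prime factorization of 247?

2

247 = 13 · 19
247 = 13 · 19, which has 2 distinct prime factors.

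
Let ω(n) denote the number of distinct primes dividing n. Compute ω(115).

115 = 5 · 23
115 = 5 · 23, which has 2 distinct prime factors.

2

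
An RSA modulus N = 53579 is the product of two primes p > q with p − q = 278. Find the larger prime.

Since p = q + 278, we have 53579 = q(q + 278), so q² + 278q − 53579 = 0.
Discriminant: 278² + 4·53579 = 77284 + 214316 = 291600; √291600 = 540.
q = (−278 + 540)/2 = 131, and p = q + 278 = 409.
Check: 131 · 409 = 53579.

409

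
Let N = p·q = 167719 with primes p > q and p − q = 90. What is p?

457

Since p = q + 90, we have 167719 = q(q + 90), so q² + 90q − 167719 = 0.
Discriminant: 90² + 4·167719 = 8100 + 670876 = 678976; √678976 = 824.
q = (−90 + 824)/2 = 367, and p = q + 90 = 457.
Check: 367 · 457 = 167719.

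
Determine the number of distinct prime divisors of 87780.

6

87780 = 2^2 · 21945
21945 = 3 · 7315
7315 = 5 · 1463
1463 = 7 · 209
209 = 11 · 19
87780 = 2^2 · 3 · 5 · 7 · 11 · 19, which has 6 distinct prime factors.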